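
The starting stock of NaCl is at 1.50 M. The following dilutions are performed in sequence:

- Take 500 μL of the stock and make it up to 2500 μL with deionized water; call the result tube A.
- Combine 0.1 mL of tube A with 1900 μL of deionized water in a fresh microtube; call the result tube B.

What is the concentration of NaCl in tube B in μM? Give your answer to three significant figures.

1.50 × 10^4 μM

Step 1: 500 μL brought to 2500 μL → factor 2500/500 = 5
Step 2: 0.1 mL + 1900 μL = 2 mL total → factor 2/0.1 = 20
Overall dilution factor = 5 × 20 = 100
Final = 1.50 M / 100 = 0.01500 M = 1.50 × 10^4 μM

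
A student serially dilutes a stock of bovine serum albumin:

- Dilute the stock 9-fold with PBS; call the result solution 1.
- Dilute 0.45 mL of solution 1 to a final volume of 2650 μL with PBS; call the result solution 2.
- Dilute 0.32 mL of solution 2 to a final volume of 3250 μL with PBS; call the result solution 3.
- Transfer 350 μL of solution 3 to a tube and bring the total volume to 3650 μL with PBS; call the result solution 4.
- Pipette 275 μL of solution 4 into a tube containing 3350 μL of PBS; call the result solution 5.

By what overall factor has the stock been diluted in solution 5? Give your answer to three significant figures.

7.40 × 10^4

Step 1: 9-fold → factor 9
Step 2: 0.45 mL brought to 2650 μL → factor 2.65/0.45 = 5.8889
Step 3: 0.32 mL brought to 3250 μL → factor 3.25/0.32 = 10.156
Step 4: 350 μL brought to 3650 μL → factor 3650/350 = 10.429
Step 5: 275 μL + 3350 μL = 3625 μL total → factor 3625/275 = 13.182
Overall dilution factor = 9 × 5.8889 × 10.156 × 10.429 × 13.182 = 73996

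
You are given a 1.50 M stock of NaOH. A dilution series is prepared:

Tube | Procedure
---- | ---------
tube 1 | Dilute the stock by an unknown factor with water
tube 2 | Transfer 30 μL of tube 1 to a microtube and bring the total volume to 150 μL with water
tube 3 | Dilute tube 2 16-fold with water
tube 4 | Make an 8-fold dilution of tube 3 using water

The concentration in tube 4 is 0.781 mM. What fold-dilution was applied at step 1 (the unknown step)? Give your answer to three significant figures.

Step 1: unknown factor x
Step 2: 30 μL brought to 150 μL → factor 150/30 = 5
Step 3: 16-fold → factor 16
Step 4: 8-fold → factor 8
Product of known-step factors = 640
Overall factor = 1.50 M / (0.781 mM) = 1920.6
x = 1920.6 / 640 = 3.00

3.00-fold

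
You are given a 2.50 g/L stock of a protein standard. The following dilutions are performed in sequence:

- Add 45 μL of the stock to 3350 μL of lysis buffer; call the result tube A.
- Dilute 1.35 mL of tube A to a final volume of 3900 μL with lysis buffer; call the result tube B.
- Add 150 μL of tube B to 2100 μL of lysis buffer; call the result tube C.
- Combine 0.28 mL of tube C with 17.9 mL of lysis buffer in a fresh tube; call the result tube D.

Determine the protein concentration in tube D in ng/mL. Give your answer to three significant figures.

Step 1: 45 μL + 3350 μL = 3395 μL total → factor 3395/45 = 75.444
Step 2: 1.35 mL brought to 3900 μL → factor 3.9/1.35 = 2.8889
Step 3: 150 μL + 2100 μL = 2250 μL total → factor 2250/150 = 15
Step 4: 0.28 mL + 17.9 mL = 18.18 mL total → factor 18.18/0.28 = 64.929
Overall dilution factor = 75.444 × 2.8889 × 15 × 64.929 = 2.1227 × 10^5
Final = 2.50 g/L / 2.1227 × 10^5 = 1.178 × 10^-5 g/L = 11.8 ng/mL

11.8 ng/mL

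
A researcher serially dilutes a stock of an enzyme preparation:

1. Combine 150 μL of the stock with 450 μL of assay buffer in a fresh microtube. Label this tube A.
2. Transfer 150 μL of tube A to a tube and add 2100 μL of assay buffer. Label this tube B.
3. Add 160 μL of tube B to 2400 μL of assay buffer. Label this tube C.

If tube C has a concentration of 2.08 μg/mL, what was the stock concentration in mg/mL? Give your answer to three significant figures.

2.00 mg/mL

Step 1: 150 μL + 450 μL = 600 μL total → factor 600/150 = 4
Step 2: 150 μL + 2100 μL = 2250 μL total → factor 2250/150 = 15
Step 3: 160 μL + 2400 μL = 2560 μL total → factor 2560/160 = 16
Overall dilution factor = 4 × 15 × 16 = 960
Stock = 2.08 μg/mL × 960 = 1997 μg/mL = 2.00 mg/mL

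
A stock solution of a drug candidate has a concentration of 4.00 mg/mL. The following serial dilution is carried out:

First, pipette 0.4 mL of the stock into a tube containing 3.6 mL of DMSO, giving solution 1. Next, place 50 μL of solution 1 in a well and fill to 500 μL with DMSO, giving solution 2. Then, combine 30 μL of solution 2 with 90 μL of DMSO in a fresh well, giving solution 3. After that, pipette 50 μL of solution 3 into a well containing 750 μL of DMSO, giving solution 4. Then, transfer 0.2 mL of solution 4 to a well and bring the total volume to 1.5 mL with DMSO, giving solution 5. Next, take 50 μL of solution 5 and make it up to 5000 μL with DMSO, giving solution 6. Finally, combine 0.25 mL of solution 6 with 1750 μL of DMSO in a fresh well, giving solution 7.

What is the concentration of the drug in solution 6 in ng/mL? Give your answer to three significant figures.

Step 1: 0.4 mL + 3.6 mL = 4 mL total → factor 4/0.4 = 10
Step 2: 50 μL brought to 500 μL → factor 500/50 = 10
Step 3: 30 μL + 90 μL = 120 μL total → factor 120/30 = 4
Step 4: 50 μL + 750 μL = 800 μL total → factor 800/50 = 16
Step 5: 0.2 mL brought to 1.5 mL → factor 1.5/0.2 = 7.5
Step 6: 50 μL brought to 5000 μL → factor 5000/50 = 100
Dilution factor through solution 6 = 10 × 10 × 4 × 16 × 7.5 × 100 = 4.8 × 10^6
[solution 6] = 4.00 mg/mL / 4.8 × 10^6 = 8.333 × 10^-7 mg/mL = 0.833 ng/mL

0.833 ng/mL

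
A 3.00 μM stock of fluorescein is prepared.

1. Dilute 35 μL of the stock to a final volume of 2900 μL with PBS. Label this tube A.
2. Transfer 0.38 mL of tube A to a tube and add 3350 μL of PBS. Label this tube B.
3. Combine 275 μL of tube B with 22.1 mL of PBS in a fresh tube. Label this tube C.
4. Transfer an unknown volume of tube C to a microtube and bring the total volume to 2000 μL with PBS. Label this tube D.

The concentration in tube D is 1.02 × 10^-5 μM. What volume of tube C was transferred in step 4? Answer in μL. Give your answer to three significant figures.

450 μL

Step 1: 35 μL brought to 2900 μL → factor 2900/35 = 82.857
Step 2: 0.38 mL + 3350 μL = 3.73 mL total → factor 3.73/0.38 = 9.8158
Step 3: 275 μL + 22.1 mL = 22375 μL total → factor 22375/275 = 81.364
Step 4: v brought to 2000 μL → factor = 2000 μL/v
Product of known-step factors = 66174
Overall factor = 3.00 μM / (1.02 × 10^-5 μM) = 2.9412 × 10^5
Step-4 factor = 2.9412 × 10^5 / 66174 = 4.4446
v = 2000 μL / 4.4446 = 450 μL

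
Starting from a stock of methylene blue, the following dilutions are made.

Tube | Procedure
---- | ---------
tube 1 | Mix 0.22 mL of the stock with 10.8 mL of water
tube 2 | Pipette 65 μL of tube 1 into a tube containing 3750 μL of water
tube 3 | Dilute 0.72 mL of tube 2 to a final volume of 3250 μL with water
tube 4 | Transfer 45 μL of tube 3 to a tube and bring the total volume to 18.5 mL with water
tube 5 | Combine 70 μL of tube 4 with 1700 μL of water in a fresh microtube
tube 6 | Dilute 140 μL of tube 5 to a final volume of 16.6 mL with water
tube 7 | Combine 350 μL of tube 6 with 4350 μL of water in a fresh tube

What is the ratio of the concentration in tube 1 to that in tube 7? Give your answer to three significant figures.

Step 1: 0.22 mL + 10.8 mL = 11.02 mL total → factor 11.02/0.22 = 50.091
Step 2: 65 μL + 3750 μL = 3815 μL total → factor 3815/65 = 58.692
Step 3: 0.72 mL brought to 3250 μL → factor 3.25/0.72 = 4.5139
Step 4: 45 μL brought to 18.5 mL → factor 18500/45 = 411.11
Step 5: 70 μL + 1700 μL = 1770 μL total → factor 1770/70 = 25.286
Step 6: 140 μL brought to 16.6 mL → factor 16600/140 = 118.57
Step 7: 350 μL + 4350 μL = 4700 μL total → factor 4700/350 = 13.429
Dilution factor to tube 1 = 50.091; to tube 7 = 2.1965 × 10^11
[tube 1]/[tube 7] = (factor to tube 7)/(factor to tube 1) = 2.1965 × 10^11/50.091 = 4.39 × 10^9

4.39 × 10^9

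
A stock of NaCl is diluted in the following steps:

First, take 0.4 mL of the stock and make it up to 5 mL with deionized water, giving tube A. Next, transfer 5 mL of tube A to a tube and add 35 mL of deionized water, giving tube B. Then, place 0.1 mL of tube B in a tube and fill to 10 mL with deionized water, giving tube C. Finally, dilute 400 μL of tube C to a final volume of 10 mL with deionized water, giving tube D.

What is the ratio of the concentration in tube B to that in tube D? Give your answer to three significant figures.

2.50 × 10^3

Step 1: 0.4 mL brought to 5 mL → factor 5/0.4 = 12.5
Step 2: 5 mL + 35 mL = 40 mL total → factor 40/5 = 8
Step 3: 0.1 mL brought to 10 mL → factor 10/0.1 = 100
Step 4: 400 μL brought to 10 mL → factor 10000/400 = 25
Dilution factor to tube B = 100; to tube D = 2.5 × 10^5
[tube B]/[tube D] = (factor to tube D)/(factor to tube B) = 2.5 × 10^5/100 = 2.50 × 10^3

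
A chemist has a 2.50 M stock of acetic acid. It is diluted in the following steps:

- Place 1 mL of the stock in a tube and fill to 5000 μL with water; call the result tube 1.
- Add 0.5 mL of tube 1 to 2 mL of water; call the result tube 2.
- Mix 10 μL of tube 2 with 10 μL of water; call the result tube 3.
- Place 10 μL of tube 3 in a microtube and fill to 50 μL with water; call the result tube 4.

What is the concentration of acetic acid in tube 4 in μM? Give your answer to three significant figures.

Step 1: 1 mL brought to 5000 μL → factor 5/1 = 5
Step 2: 0.5 mL + 2 mL = 2.5 mL total → factor 2.5/0.5 = 5
Step 3: 10 μL + 10 μL = 20 μL total → factor 20/10 = 2
Step 4: 10 μL brought to 50 μL → factor 50/10 = 5
Overall dilution factor = 5 × 5 × 2 × 5 = 250
Final = 2.50 M / 250 = 0.01000 M = 1.00 × 10^4 μM

1.00 × 10^4 μM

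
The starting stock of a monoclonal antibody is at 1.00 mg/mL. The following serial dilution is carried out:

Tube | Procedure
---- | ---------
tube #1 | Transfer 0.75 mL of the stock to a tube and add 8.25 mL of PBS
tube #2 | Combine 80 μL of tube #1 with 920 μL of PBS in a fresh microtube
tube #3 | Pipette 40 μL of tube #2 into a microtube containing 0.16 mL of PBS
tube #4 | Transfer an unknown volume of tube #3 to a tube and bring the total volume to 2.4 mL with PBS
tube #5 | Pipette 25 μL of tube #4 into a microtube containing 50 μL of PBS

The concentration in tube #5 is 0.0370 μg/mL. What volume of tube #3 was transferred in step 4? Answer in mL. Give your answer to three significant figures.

0.200 mL

Step 1: 0.75 mL + 8.25 mL = 9 mL total → factor 9/0.75 = 12
Step 2: 80 μL + 920 μL = 1000 μL total → factor 1000/80 = 12.5
Step 3: 40 μL + 0.16 mL = 200 μL total → factor 200/40 = 5
Step 4: v brought to 2.4 mL → factor = 2.4 mL/v
Step 5: 25 μL + 50 μL = 75 μL total → factor 75/25 = 3
Product of known-step factors = 2250
Overall factor = 1.00 mg/mL / (0.0370 μg/mL) = 27027
Step-4 factor = 27027 / 2250 = 12.012
v = 2.4 mL / 12.012 = 0.200 mL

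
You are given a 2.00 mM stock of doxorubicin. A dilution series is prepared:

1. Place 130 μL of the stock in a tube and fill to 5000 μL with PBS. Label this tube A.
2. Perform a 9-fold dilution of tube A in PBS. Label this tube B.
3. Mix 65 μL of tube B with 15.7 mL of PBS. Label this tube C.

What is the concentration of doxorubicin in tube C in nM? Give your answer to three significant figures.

23.8 nM

Step 1: 130 μL brought to 5000 μL → factor 5000/130 = 38.462
Step 2: 9-fold → factor 9
Step 3: 65 μL + 15.7 mL = 15765 μL total → factor 15765/65 = 242.54
Overall dilution factor = 38.462 × 9 × 242.54 = 83956
Final = 2.00 mM / 83956 = 2.382 × 10^-5 mM = 23.8 nM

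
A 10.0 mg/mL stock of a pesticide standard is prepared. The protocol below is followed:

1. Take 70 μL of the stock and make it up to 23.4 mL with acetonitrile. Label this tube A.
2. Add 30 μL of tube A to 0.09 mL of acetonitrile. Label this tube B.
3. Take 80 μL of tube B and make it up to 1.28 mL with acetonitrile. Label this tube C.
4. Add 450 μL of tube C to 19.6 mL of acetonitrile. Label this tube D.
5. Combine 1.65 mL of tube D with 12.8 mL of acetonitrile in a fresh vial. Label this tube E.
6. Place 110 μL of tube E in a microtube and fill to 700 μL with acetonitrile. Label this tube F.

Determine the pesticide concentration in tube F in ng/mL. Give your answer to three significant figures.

Step 1: 70 μL brought to 23.4 mL → factor 23400/70 = 334.29
Step 2: 30 μL + 0.09 mL = 120 μL total → factor 120/30 = 4
Step 3: 80 μL brought to 1.28 mL → factor 1280/80 = 16
Step 4: 450 μL + 19.6 mL = 20050 μL total → factor 20050/450 = 44.556
Step 5: 1.65 mL + 12.8 mL = 14.45 mL total → factor 14.45/1.65 = 8.7576
Step 6: 110 μL brought to 700 μL → factor 700/110 = 6.3636
Overall dilution factor = 334.29 × 4 × 16 × 44.556 × 8.7576 × 6.3636 = 5.3124 × 10^7
Final = 10.0 mg/mL / 5.3124 × 10^7 = 1.882 × 10^-7 mg/mL = 0.188 ng/mL

0.188 ng/mL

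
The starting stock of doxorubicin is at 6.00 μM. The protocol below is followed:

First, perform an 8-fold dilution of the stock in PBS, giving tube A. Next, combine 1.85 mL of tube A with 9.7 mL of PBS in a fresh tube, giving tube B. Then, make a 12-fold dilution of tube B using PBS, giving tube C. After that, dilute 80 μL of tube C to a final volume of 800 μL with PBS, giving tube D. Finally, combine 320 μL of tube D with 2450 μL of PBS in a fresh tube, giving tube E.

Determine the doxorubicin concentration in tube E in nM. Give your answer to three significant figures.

Step 1: 8-fold → factor 8
Step 2: 1.85 mL + 9.7 mL = 11.55 mL total → factor 11.55/1.85 = 6.2432
Step 3: 12-fold → factor 12
Step 4: 80 μL brought to 800 μL → factor 800/80 = 10
Step 5: 320 μL + 2450 μL = 2770 μL total → factor 2770/320 = 8.6562
Overall dilution factor = 8 × 6.2432 × 12 × 10 × 8.6562 = 51881
Final = 6.00 μM / 51881 = 0.0001156 μM = 0.116 nM

0.116 nM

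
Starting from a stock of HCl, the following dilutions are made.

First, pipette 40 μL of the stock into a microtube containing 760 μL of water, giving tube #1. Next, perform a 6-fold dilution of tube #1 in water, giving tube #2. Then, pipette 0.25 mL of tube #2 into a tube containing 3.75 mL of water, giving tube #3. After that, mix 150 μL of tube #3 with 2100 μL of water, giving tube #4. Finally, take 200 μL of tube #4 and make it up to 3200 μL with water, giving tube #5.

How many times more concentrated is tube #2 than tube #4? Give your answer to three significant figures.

Step 1: 40 μL + 760 μL = 800 μL total → factor 800/40 = 20
Step 2: 6-fold → factor 6
Step 3: 0.25 mL + 3.75 mL = 4 mL total → factor 4/0.25 = 16
Step 4: 150 μL + 2100 μL = 2250 μL total → factor 2250/150 = 15
Dilution factor to tube #2 = 120; to tube #4 = 28800
[tube #2]/[tube #4] = (factor to tube #4)/(factor to tube #2) = 28800/120 = 240

240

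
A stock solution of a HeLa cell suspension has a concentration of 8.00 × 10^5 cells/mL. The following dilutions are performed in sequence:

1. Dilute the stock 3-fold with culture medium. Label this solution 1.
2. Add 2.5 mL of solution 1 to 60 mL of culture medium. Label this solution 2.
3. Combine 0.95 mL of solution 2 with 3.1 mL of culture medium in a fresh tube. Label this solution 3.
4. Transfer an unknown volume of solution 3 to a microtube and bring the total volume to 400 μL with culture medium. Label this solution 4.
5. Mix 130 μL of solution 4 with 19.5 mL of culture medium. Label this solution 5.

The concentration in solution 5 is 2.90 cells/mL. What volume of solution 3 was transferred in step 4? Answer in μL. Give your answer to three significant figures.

Step 1: 3-fold → factor 3
Step 2: 2.5 mL + 60 mL = 62.5 mL total → factor 62.5/2.5 = 25
Step 3: 0.95 mL + 3.1 mL = 4.05 mL total → factor 4.05/0.95 = 4.2632
Step 4: v brought to 400 μL → factor = 400 μL/v
Step 5: 130 μL + 19.5 mL = 19630 μL total → factor 19630/130 = 151
Product of known-step factors = 48280
Overall factor = 8.00 × 10^5 cells/mL / (2.90 cells/mL) = 2.7586 × 10^5
Step-4 factor = 2.7586 × 10^5 / 48280 = 5.7138
v = 400 μL / 5.7138 = 70.0 μL

70.0 μL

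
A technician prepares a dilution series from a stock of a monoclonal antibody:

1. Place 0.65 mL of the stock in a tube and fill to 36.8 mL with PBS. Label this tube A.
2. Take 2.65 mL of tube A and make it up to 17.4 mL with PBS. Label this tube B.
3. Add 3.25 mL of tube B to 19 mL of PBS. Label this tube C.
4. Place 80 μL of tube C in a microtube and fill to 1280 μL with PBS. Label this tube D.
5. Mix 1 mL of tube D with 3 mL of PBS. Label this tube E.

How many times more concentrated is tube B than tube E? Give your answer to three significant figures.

Step 1: 0.65 mL brought to 36.8 mL → factor 36.8/0.65 = 56.615
Step 2: 2.65 mL brought to 17.4 mL → factor 17.4/2.65 = 6.566
Step 3: 3.25 mL + 19 mL = 22.25 mL total → factor 22.25/3.25 = 6.8462
Step 4: 80 μL brought to 1280 μL → factor 1280/80 = 16
Step 5: 1 mL + 3 mL = 4 mL total → factor 4/1 = 4
Dilution factor to tube B = 371.74; to tube E = 1.6288 × 10^5
[tube B]/[tube E] = (factor to tube E)/(factor to tube B) = 1.6288 × 10^5/371.74 = 438

438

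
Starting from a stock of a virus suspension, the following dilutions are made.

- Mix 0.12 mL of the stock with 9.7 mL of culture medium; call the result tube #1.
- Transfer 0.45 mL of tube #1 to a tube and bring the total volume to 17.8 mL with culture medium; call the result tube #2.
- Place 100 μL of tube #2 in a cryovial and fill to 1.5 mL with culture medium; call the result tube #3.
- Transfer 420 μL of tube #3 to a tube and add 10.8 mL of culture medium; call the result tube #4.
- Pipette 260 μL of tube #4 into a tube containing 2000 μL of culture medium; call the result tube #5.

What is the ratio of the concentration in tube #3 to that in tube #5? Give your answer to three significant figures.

232

Step 1: 0.12 mL + 9.7 mL = 9.82 mL total → factor 9.82/0.12 = 81.833
Step 2: 0.45 mL brought to 17.8 mL → factor 17.8/0.45 = 39.556
Step 3: 100 μL brought to 1.5 mL → factor 1500/100 = 15
Step 4: 420 μL + 10.8 mL = 11220 μL total → factor 11220/420 = 26.714
Step 5: 260 μL + 2000 μL = 2260 μL total → factor 2260/260 = 8.6923
Dilution factor to tube #3 = 48554; to tube #5 = 1.1275 × 10^7
[tube #3]/[tube #5] = (factor to tube #5)/(factor to tube #3) = 1.1275 × 10^7/48554 = 232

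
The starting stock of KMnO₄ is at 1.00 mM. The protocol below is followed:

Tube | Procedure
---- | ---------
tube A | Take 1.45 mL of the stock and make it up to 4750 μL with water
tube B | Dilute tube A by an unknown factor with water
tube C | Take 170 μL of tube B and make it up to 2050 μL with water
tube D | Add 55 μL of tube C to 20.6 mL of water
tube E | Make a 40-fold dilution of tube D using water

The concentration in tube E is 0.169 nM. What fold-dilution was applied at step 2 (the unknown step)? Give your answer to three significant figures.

Step 1: 1.45 mL brought to 4750 μL → factor 4.75/1.45 = 3.2759
Step 2: unknown factor x
Step 3: 170 μL brought to 2050 μL → factor 2050/170 = 12.059
Step 4: 55 μL + 20.6 mL = 20655 μL total → factor 20655/55 = 375.55
Step 5: 40-fold → factor 40
Product of known-step factors = 5.9341 × 10^5
Overall factor = 1.00 mM / (0.169 nM) = 5.9172 × 10^6
x = 5.9172 × 10^6 / 5.9341 × 10^5 = 9.97

9.97-fold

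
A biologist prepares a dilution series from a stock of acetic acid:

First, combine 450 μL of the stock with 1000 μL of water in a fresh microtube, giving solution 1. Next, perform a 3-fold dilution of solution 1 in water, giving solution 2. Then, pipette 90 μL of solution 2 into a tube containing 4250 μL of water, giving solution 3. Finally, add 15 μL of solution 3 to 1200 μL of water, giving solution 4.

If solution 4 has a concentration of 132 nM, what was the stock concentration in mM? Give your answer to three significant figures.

Step 1: 450 μL + 1000 μL = 1450 μL total → factor 1450/450 = 3.2222
Step 2: 3-fold → factor 3
Step 3: 90 μL + 4250 μL = 4340 μL total → factor 4340/90 = 48.222
Step 4: 15 μL + 1200 μL = 1215 μL total → factor 1215/15 = 81
Overall dilution factor = 3.2222 × 3 × 48.222 × 81 = 37758
Stock = 132 nM × 37758 = 4.984 × 10^6 nM = 4.98 mM

4.98 mM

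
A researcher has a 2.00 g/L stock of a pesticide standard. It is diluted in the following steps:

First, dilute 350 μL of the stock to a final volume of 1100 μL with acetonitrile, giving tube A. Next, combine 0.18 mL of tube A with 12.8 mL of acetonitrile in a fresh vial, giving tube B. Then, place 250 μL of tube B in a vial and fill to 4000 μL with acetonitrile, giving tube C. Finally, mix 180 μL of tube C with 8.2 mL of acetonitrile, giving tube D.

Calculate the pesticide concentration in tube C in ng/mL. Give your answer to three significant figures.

Step 1: 350 μL brought to 1100 μL → factor 1100/350 = 3.1429
Step 2: 0.18 mL + 12.8 mL = 12.98 mL total → factor 12.98/0.18 = 72.111
Step 3: 250 μL brought to 4000 μL → factor 4000/250 = 16
Dilution factor through tube C = 3.1429 × 72.111 × 16 = 3626.2
[tube C] = 2.00 g/L / 3626.2 = 0.0005515 g/L = 552 ng/mL

552 ng/mL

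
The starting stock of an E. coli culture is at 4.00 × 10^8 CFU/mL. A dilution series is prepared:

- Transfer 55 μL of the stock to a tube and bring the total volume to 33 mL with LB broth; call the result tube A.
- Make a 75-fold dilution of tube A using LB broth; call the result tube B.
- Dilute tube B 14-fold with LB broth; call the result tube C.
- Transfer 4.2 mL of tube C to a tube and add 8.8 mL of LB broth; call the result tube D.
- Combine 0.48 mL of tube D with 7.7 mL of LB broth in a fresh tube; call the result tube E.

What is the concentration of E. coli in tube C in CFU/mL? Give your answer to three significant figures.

635 CFU/mL

Step 1: 55 μL brought to 33 mL → factor 33000/55 = 600
Step 2: 75-fold → factor 75
Step 3: 14-fold → factor 14
Dilution factor through tube C = 600 × 75 × 14 = 6.3 × 10^5
[tube C] = 4.00 × 10^8 CFU/mL / 6.3 × 10^5 = 635 CFU/mL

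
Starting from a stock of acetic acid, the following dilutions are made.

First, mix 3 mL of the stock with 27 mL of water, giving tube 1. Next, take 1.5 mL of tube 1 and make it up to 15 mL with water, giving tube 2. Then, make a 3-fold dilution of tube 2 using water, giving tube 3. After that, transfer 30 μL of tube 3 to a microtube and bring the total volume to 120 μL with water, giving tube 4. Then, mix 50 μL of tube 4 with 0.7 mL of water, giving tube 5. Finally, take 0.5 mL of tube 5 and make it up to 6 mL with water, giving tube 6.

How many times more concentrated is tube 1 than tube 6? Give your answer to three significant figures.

2.16 × 10^4

Step 1: 3 mL + 27 mL = 30 mL total → factor 30/3 = 10
Step 2: 1.5 mL brought to 15 mL → factor 15/1.5 = 10
Step 3: 3-fold → factor 3
Step 4: 30 μL brought to 120 μL → factor 120/30 = 4
Step 5: 50 μL + 0.7 mL = 750 μL total → factor 750/50 = 15
Step 6: 0.5 mL brought to 6 mL → factor 6/0.5 = 12
Dilution factor to tube 1 = 10; to tube 6 = 2.16 × 10^5
[tube 1]/[tube 6] = (factor to tube 6)/(factor to tube 1) = 2.16 × 10^5/10 = 2.16 × 10^4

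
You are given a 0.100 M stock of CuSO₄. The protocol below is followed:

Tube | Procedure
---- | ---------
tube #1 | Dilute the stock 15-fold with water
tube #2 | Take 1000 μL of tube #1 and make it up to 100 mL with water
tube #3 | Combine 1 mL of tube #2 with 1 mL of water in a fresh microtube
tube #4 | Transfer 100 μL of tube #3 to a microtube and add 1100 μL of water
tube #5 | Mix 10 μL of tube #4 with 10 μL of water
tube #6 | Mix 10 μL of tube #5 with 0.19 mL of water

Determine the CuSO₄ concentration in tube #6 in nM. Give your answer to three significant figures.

Step 1: 15-fold → factor 15
Step 2: 1000 μL brought to 100 mL → factor 1 × 10^5/1000 = 100
Step 3: 1 mL + 1 mL = 2 mL total → factor 2/1 = 2
Step 4: 100 μL + 1100 μL = 1200 μL total → factor 1200/100 = 12
Step 5: 10 μL + 10 μL = 20 μL total → factor 20/10 = 2
Step 6: 10 μL + 0.19 mL = 200 μL total → factor 200/10 = 20
Overall dilution factor = 15 × 100 × 2 × 12 × 2 × 20 = 1.44 × 10^6
Final = 0.100 M / 1.44 × 10^6 = 6.944 × 10^-8 M = 69.4 nM

69.4 nM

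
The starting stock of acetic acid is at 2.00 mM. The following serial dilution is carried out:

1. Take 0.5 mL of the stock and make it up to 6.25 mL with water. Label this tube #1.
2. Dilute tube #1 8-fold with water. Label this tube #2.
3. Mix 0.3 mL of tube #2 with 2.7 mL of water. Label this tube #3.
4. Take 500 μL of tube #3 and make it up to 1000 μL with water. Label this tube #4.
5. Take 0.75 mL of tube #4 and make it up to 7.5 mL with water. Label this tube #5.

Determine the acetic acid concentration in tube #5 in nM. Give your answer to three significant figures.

Step 1: 0.5 mL brought to 6.25 mL → factor 6.25/0.5 = 12.5
Step 2: 8-fold → factor 8
Step 3: 0.3 mL + 2.7 mL = 3 mL total → factor 3/0.3 = 10
Step 4: 500 μL brought to 1000 μL → factor 1000/500 = 2
Step 5: 0.75 mL brought to 7.5 mL → factor 7.5/0.75 = 10
Overall dilution factor = 12.5 × 8 × 10 × 2 × 10 = 20000
Final = 2.00 mM / 20000 = 0.0001000 mM = 100 nM

100 nM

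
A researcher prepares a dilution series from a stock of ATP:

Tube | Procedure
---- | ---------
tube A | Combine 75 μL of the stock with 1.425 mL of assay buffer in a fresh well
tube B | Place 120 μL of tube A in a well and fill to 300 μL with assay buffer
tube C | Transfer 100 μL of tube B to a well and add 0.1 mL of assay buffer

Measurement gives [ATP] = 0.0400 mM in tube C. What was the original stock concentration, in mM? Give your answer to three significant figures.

4.00 mM

Step 1: 75 μL + 1.425 mL = 1500 μL total → factor 1500/75 = 20
Step 2: 120 μL brought to 300 μL → factor 300/120 = 2.5
Step 3: 100 μL + 0.1 mL = 200 μL total → factor 200/100 = 2
Overall dilution factor = 20 × 2.5 × 2 = 100
Stock = 0.0400 mM × 100 = 4.00 mM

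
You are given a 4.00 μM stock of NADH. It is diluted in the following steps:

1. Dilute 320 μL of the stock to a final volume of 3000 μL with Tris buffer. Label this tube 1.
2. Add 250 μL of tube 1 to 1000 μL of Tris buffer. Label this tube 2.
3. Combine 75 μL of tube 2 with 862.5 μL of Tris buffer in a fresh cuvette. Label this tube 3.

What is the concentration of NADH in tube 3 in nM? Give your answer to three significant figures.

6.83 nM

Step 1: 320 μL brought to 3000 μL → factor 3000/320 = 9.375
Step 2: 250 μL + 1000 μL = 1250 μL total → factor 1250/250 = 5
Step 3: 75 μL + 862.5 μL = 937.5 μL total → factor 937.5/75 = 12.5
Dilution factor through tube 3 = 9.375 × 5 × 12.5 = 585.94
[tube 3] = 4.00 μM / 585.94 = 0.006827 μM = 6.83 nM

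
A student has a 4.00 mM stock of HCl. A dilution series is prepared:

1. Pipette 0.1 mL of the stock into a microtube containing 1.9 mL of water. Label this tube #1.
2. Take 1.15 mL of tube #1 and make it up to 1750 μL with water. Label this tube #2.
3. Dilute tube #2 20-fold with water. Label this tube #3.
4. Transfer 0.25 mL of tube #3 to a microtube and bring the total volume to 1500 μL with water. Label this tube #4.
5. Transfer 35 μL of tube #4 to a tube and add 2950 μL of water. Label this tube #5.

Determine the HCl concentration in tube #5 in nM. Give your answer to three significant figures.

Step 1: 0.1 mL + 1.9 mL = 2 mL total → factor 2/0.1 = 20
Step 2: 1.15 mL brought to 1750 μL → factor 1.75/1.15 = 1.5217
Step 3: 20-fold → factor 20
Step 4: 0.25 mL brought to 1500 μL → factor 1.5/0.25 = 6
Step 5: 35 μL + 2950 μL = 2985 μL total → factor 2985/35 = 85.286
Overall dilution factor = 20 × 1.5217 × 20 × 6 × 85.286 = 3.1148 × 10^5
Final = 4.00 mM / 3.1148 × 10^5 = 1.284 × 10^-5 mM = 12.8 nM

12.8 nM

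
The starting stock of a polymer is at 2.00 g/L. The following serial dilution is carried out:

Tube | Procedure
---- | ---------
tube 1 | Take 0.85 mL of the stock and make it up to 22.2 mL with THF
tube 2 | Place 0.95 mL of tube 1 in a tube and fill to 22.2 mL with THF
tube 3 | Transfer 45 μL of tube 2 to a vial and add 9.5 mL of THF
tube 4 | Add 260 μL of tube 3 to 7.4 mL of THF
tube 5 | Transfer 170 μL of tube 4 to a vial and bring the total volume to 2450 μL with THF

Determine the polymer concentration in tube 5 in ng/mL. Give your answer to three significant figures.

Step 1: 0.85 mL brought to 22.2 mL → factor 22.2/0.85 = 26.118
Step 2: 0.95 mL brought to 22.2 mL → factor 22.2/0.95 = 23.368
Step 3: 45 μL + 9.5 mL = 9545 μL total → factor 9545/45 = 212.11
Step 4: 260 μL + 7.4 mL = 7660 μL total → factor 7660/260 = 29.462
Step 5: 170 μL brought to 2450 μL → factor 2450/170 = 14.412
Overall dilution factor = 26.118 × 23.368 × 212.11 × 29.462 × 14.412 = 5.4967 × 10^7
Final = 2.00 g/L / 5.4967 × 10^7 = 3.639 × 10^-8 g/L = 0.0364 ng/mL

0.0364 ng/mL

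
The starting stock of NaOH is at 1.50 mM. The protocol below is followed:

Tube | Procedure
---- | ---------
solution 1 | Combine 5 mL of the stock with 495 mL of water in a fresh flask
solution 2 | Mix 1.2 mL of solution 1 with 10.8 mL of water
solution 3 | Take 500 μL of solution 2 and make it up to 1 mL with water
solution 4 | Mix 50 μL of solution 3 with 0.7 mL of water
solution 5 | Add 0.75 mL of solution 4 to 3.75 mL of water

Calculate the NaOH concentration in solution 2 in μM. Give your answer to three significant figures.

1.50 μM

Step 1: 5 mL + 495 mL = 500 mL total → factor 500/5 = 100
Step 2: 1.2 mL + 10.8 mL = 12 mL total → factor 12/1.2 = 10
Dilution factor through solution 2 = 100 × 10 = 1000
[solution 2] = 1.50 mM / 1000 = 0.001500 mM = 1.50 μM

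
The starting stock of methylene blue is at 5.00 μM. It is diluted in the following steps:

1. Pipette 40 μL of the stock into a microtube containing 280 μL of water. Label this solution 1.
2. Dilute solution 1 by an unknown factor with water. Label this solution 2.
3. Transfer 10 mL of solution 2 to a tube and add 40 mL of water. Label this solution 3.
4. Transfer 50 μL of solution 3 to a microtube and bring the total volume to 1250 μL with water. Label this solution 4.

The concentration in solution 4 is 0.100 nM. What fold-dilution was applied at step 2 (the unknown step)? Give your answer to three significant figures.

Step 1: 40 μL + 280 μL = 320 μL total → factor 320/40 = 8
Step 2: unknown factor x
Step 3: 10 mL + 40 mL = 50 mL total → factor 50/10 = 5
Step 4: 50 μL brought to 1250 μL → factor 1250/50 = 25
Product of known-step factors = 1000
Overall factor = 5.00 μM / (0.100 nM) = 50000
x = 50000 / 1000 = 50.0

50.0-fold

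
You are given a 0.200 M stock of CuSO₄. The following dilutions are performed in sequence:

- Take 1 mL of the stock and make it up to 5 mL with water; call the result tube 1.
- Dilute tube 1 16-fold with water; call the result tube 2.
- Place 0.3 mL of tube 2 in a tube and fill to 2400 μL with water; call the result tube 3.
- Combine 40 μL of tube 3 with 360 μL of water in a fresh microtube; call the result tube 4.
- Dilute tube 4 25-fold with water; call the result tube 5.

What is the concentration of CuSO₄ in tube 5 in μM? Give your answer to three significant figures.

1.25 μM

Step 1: 1 mL brought to 5 mL → factor 5/1 = 5
Step 2: 16-fold → factor 16
Step 3: 0.3 mL brought to 2400 μL → factor 2.4/0.3 = 8
Step 4: 40 μL + 360 μL = 400 μL total → factor 400/40 = 10
Step 5: 25-fold → factor 25
Overall dilution factor = 5 × 16 × 8 × 10 × 25 = 1.6 × 10^5
Final = 0.200 M / 1.6 × 10^5 = 1.250 × 10^-6 M = 1.25 μM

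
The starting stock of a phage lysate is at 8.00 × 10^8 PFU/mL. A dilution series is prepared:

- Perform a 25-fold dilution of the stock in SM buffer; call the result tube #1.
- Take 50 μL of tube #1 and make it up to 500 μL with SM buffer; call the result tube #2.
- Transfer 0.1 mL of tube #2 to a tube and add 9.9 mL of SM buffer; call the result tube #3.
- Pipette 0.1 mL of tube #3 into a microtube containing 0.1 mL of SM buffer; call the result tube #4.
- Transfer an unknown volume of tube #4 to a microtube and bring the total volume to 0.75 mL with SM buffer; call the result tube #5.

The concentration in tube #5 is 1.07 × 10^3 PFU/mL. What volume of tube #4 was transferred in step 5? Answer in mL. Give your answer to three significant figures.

0.0502 mL

Step 1: 25-fold → factor 25
Step 2: 50 μL brought to 500 μL → factor 500/50 = 10
Step 3: 0.1 mL + 9.9 mL = 10 mL total → factor 10/0.1 = 100
Step 4: 0.1 mL + 0.1 mL = 0.2 mL total → factor 0.2/0.1 = 2
Step 5: v brought to 0.75 mL → factor = 0.75 mL/v
Product of known-step factors = 50000
Overall factor = 8.00 × 10^8 PFU/mL / (1.07 × 10^3 PFU/mL) = 7.4766 × 10^5
Step-5 factor = 7.4766 × 10^5 / 50000 = 14.953
v = 0.75 mL / 14.953 = 0.0502 mL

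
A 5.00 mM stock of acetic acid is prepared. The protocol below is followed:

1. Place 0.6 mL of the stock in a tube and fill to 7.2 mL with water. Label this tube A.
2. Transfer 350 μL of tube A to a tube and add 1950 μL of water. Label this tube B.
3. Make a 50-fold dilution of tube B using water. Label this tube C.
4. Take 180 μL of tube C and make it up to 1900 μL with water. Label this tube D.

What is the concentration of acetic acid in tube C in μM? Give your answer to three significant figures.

1.27 μM

Step 1: 0.6 mL brought to 7.2 mL → factor 7.2/0.6 = 12
Step 2: 350 μL + 1950 μL = 2300 μL total → factor 2300/350 = 6.5714
Step 3: 50-fold → factor 50
Dilution factor through tube C = 12 × 6.5714 × 50 = 3942.9
[tube C] = 5.00 mM / 3942.9 = 0.001268 mM = 1.27 μM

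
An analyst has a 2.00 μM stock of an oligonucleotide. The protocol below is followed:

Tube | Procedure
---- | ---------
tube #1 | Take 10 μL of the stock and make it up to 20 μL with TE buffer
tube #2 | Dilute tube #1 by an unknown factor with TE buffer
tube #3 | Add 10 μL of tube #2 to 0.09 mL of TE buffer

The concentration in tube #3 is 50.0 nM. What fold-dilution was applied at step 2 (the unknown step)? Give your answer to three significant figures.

2.00-fold

Step 1: 10 μL brought to 20 μL → factor 20/10 = 2
Step 2: unknown factor x
Step 3: 10 μL + 0.09 mL = 100 μL total → factor 100/10 = 10
Product of known-step factors = 20
Overall factor = 2.00 μM / (50.0 nM) = 40
x = 40 / 20 = 2.00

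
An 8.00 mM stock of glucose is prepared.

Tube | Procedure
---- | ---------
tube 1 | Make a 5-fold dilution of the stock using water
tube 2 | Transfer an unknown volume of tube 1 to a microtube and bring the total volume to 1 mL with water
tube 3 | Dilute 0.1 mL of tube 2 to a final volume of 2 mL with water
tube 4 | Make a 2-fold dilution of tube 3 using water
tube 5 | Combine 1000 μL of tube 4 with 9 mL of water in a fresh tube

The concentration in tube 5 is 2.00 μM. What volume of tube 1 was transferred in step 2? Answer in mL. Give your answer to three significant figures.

Step 1: 5-fold → factor 5
Step 2: v brought to 1 mL → factor = 1 mL/v
Step 3: 0.1 mL brought to 2 mL → factor 2/0.1 = 20
Step 4: 2-fold → factor 2
Step 5: 1000 μL + 9 mL = 10000 μL total → factor 10000/1000 = 10
Product of known-step factors = 2000
Overall factor = 8.00 mM / (2.00 μM) = 4000
Step-2 factor = 4000 / 2000 = 2
v = 1 mL / 2 = 0.500 mL

0.500 mL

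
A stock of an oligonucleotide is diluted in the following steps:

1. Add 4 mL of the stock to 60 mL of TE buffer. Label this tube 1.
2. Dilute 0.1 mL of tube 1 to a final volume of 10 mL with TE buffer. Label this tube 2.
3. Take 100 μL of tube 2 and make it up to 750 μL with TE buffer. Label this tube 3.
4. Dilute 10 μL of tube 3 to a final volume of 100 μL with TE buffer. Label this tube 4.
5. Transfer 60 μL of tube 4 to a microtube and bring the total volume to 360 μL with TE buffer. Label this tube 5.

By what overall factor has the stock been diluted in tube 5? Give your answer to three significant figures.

Step 1: 4 mL + 60 mL = 64 mL total → factor 64/4 = 16
Step 2: 0.1 mL brought to 10 mL → factor 10/0.1 = 100
Step 3: 100 μL brought to 750 μL → factor 750/100 = 7.5
Step 4: 10 μL brought to 100 μL → factor 100/10 = 10
Step 5: 60 μL brought to 360 μL → factor 360/60 = 6
Overall dilution factor = 16 × 100 × 7.5 × 10 × 6 = 7.2 × 10^5

7.20 × 10^5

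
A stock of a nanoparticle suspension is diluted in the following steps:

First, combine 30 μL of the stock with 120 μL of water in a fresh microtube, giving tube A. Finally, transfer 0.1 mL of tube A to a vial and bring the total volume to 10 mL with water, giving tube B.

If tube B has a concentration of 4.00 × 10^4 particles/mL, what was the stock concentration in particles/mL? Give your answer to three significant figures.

Step 1: 30 μL + 120 μL = 150 μL total → factor 150/30 = 5
Step 2: 0.1 mL brought to 10 mL → factor 10/0.1 = 100
Overall dilution factor = 5 × 100 = 500
Stock = 4.00 × 10^4 particles/mL × 500 = 2.00 × 10^7 particles/mL

2.00 × 10^7 particles/mL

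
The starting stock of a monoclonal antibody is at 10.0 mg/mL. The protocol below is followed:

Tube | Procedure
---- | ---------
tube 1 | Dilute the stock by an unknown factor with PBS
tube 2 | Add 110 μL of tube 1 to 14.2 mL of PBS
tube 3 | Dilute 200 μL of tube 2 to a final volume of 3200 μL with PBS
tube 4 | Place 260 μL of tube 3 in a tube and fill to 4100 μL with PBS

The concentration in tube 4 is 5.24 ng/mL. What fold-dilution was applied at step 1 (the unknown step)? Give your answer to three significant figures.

58.1-fold

Step 1: unknown factor x
Step 2: 110 μL + 14.2 mL = 14310 μL total → factor 14310/110 = 130.09
Step 3: 200 μL brought to 3200 μL → factor 3200/200 = 16
Step 4: 260 μL brought to 4100 μL → factor 4100/260 = 15.769
Product of known-step factors = 32823
Overall factor = 10.0 mg/mL / (5.24 ng/mL) = 1.9084 × 10^6
x = 1.9084 × 10^6 / 32823 = 58.1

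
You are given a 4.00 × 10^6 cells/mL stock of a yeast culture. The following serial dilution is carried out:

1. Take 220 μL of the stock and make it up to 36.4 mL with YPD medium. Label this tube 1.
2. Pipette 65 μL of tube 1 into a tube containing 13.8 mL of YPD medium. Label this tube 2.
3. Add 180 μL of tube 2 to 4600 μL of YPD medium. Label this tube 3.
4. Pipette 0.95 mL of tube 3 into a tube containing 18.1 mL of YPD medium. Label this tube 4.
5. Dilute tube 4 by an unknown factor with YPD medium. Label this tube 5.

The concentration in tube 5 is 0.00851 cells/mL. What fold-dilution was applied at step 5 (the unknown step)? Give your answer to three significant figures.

25.0-fold

Step 1: 220 μL brought to 36.4 mL → factor 36400/220 = 165.45
Step 2: 65 μL + 13.8 mL = 13865 μL total → factor 13865/65 = 213.31
Step 3: 180 μL + 4600 μL = 4780 μL total → factor 4780/180 = 26.556
Step 4: 0.95 mL + 18.1 mL = 19.05 mL total → factor 19.05/0.95 = 20.053
Step 5: unknown factor x
Product of known-step factors = 1.8794 × 10^7
Overall factor = 4.00 × 10^6 cells/mL / (0.00851 cells/mL) = 4.7004 × 10^8
x = 4.7004 × 10^8 / 1.8794 × 10^7 = 25.0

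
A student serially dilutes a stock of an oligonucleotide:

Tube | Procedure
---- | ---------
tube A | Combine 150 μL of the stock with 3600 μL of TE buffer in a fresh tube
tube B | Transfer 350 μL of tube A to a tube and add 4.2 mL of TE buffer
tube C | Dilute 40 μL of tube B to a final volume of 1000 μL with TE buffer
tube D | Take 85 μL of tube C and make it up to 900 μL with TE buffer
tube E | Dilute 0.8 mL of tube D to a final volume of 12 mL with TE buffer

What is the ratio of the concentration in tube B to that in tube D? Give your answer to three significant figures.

265

Step 1: 150 μL + 3600 μL = 3750 μL total → factor 3750/150 = 25
Step 2: 350 μL + 4.2 mL = 4550 μL total → factor 4550/350 = 13
Step 3: 40 μL brought to 1000 μL → factor 1000/40 = 25
Step 4: 85 μL brought to 900 μL → factor 900/85 = 10.588
Dilution factor to tube B = 325; to tube D = 86029
[tube B]/[tube D] = (factor to tube D)/(factor to tube B) = 86029/325 = 265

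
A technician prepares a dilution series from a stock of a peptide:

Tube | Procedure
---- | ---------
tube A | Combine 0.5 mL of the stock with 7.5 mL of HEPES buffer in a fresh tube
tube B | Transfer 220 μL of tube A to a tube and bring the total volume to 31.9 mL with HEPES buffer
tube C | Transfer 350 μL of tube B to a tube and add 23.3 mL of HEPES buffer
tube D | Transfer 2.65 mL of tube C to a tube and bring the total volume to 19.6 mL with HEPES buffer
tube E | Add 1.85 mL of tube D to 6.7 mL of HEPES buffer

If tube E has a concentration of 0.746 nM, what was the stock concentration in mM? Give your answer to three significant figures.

4.00 mM

Step 1: 0.5 mL + 7.5 mL = 8 mL total → factor 8/0.5 = 16
Step 2: 220 μL brought to 31.9 mL → factor 31900/220 = 145
Step 3: 350 μL + 23.3 mL = 23650 μL total → factor 23650/350 = 67.571
Step 4: 2.65 mL brought to 19.6 mL → factor 19.6/2.65 = 7.3962
Step 5: 1.85 mL + 6.7 mL = 8.55 mL total → factor 8.55/1.85 = 4.6216
Overall dilution factor = 16 × 145 × 67.571 × 7.3962 × 4.6216 = 5.3587 × 10^6
Stock = 0.746 nM × 5.3587 × 10^6 = 3.998 × 10^6 nM = 4.00 mM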